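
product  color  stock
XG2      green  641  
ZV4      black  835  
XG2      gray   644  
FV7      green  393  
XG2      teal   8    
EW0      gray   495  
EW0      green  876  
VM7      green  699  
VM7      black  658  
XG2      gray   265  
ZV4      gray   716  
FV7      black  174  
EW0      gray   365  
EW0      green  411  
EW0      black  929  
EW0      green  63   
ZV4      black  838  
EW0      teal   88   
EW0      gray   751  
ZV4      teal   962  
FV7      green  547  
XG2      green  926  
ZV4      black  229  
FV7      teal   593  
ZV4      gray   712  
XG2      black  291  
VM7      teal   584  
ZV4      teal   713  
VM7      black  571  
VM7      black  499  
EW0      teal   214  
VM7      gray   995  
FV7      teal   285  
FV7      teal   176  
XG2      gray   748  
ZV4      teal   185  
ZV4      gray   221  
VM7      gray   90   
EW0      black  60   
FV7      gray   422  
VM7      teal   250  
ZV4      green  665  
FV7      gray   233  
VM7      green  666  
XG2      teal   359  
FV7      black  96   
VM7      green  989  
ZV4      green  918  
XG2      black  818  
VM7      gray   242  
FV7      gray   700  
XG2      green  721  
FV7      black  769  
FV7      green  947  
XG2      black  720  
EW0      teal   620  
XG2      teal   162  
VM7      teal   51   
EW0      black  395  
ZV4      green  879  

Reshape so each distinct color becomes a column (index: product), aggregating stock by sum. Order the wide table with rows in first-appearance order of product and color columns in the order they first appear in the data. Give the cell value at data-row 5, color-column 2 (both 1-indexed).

With rows in first-appearance order of product, row 5 is product=VM7. color columns in first-appearance order: green, black, gray, teal; column 2 is black.
Long rows with product=VM7, color=black: 658 + 571 + 499 = 1728.

1728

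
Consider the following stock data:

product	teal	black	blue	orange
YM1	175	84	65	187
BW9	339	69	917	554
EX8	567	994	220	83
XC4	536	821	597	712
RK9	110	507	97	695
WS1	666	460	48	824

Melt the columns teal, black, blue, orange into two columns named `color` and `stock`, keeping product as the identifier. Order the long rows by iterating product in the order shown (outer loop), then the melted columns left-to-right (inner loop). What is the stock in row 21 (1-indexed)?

24 rows total (6 × 4). Row 21: index ⌊(21-1)/4⌋ = 5 into product → WS1; (21-1) mod 4 = 0 into the melted columns → teal.
So row 21 is (WS1, teal, 666); stock = 666.

666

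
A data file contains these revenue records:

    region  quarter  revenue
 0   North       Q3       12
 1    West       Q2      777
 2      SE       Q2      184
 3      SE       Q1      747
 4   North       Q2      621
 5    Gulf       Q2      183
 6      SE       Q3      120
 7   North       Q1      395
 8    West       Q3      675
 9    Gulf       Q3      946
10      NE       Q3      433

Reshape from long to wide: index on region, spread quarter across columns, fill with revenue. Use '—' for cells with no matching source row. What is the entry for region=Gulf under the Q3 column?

The long row with region=Gulf, quarter=Q3 has revenue=946.

946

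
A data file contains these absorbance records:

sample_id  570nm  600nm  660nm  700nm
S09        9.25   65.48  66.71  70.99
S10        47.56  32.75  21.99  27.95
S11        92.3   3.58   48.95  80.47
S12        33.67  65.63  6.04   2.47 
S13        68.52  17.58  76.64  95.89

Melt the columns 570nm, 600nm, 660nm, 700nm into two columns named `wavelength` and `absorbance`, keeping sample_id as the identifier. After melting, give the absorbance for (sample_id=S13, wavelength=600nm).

17.58

Unpivoting turns each (sample_id, wide-column) pair into one long row.
The wide cell at row S13, column 600nm holds 17.58, so the long row (S13, 600nm) has absorbance=17.58.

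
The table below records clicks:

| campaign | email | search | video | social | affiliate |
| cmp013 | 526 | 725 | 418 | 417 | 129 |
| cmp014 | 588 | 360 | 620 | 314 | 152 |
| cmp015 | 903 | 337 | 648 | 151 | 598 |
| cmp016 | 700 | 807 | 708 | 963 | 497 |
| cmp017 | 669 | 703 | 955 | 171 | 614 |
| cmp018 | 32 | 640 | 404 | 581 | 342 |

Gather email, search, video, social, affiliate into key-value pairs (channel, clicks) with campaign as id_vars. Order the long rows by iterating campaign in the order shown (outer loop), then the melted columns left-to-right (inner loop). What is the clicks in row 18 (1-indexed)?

708

30 rows total (6 × 5). Row 18: index ⌊(18-1)/5⌋ = 3 into campaign → cmp016; (18-1) mod 5 = 2 into the melted columns → video.
So row 18 is (cmp016, video, 708); clicks = 708.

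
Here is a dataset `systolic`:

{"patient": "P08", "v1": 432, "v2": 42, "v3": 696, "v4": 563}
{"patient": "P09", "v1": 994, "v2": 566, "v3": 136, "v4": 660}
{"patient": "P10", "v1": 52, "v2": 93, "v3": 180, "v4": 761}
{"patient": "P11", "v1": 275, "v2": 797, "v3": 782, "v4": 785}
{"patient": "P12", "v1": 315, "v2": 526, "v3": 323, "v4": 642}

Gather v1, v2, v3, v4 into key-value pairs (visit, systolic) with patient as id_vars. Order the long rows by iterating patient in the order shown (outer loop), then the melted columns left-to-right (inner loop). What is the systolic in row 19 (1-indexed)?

323

20 rows total (5 × 4). Row 19: index ⌊(19-1)/4⌋ = 4 into patient → P12; (19-1) mod 4 = 2 into the melted columns → v3.
So row 19 is (P12, v3, 323); systolic = 323.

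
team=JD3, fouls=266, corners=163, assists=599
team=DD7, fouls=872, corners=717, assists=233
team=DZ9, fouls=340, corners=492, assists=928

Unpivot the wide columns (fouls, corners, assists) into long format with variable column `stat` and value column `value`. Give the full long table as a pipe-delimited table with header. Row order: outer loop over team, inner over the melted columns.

Each (team, column) pair becomes one row: 3 × 3 = 9 rows.
For example, (JD3, fouls) → value=266.

| team | stat | value |
| JD3 | fouls | 266 |
| JD3 | corners | 163 |
| JD3 | assists | 599 |
| DD7 | fouls | 872 |
| DD7 | corners | 717 |
| DD7 | assists | 233 |
| DZ9 | fouls | 340 |
| DZ9 | corners | 492 |
| DZ9 | assists | 928 |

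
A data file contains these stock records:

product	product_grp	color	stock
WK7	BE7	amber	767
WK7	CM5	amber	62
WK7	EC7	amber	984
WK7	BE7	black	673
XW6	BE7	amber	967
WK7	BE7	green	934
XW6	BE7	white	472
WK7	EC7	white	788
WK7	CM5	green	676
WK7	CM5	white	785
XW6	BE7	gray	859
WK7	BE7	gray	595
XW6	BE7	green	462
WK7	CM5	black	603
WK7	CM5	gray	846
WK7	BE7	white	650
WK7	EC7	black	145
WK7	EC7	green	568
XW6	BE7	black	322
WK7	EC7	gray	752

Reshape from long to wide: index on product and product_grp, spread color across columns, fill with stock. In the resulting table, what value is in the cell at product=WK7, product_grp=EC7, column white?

Wide layout: rows indexed by product and product_grp, columns are the 5 distinct color values (amber, black, green, white, gray).
Cell (product=WK7, product_grp=EC7, color=white) draws from the long row where product=WK7, product_grp=EC7 and color=white, which has stock=788.

788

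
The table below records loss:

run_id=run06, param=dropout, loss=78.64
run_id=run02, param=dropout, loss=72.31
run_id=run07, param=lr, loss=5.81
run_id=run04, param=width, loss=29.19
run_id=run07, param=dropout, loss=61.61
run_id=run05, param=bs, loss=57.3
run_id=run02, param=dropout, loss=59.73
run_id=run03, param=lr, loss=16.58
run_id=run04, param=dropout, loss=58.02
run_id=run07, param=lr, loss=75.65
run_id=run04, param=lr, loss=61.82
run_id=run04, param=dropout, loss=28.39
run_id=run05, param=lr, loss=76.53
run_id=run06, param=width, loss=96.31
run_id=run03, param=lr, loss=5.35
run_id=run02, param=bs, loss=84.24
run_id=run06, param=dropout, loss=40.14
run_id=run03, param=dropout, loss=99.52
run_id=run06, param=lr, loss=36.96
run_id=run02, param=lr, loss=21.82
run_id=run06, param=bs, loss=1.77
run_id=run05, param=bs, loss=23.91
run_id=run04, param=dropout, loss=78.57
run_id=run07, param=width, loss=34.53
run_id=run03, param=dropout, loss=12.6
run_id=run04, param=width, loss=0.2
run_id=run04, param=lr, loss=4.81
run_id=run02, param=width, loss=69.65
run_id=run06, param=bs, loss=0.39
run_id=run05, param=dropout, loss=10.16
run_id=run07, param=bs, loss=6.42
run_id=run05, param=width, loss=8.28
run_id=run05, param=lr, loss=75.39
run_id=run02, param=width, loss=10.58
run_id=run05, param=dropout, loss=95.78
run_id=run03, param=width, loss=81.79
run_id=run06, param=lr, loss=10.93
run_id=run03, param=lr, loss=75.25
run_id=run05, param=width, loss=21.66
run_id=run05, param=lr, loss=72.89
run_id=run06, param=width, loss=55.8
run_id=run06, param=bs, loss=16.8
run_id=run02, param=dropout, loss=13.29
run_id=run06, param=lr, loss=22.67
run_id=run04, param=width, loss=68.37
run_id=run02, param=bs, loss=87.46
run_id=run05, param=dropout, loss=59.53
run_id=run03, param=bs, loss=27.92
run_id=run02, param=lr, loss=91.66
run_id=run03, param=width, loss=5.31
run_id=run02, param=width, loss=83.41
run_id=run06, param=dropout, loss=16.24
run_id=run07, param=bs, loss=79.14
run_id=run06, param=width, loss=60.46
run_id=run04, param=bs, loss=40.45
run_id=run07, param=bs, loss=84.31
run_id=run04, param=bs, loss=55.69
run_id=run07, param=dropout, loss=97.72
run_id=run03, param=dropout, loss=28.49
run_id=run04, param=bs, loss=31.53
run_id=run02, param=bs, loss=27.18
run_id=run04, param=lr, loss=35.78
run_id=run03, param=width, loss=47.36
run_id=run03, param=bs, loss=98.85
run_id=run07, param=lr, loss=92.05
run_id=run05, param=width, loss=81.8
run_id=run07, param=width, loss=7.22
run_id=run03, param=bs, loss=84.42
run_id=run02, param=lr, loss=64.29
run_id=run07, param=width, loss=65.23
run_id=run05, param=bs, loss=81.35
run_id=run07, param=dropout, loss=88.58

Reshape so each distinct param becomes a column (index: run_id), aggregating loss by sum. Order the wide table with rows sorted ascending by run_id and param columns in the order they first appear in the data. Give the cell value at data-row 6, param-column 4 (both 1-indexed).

169.87

With rows sorted ascending by run_id, row 6 is run_id=run07. param columns in first-appearance order: dropout, lr, width, bs; column 4 is bs.
Long rows with run_id=run07, param=bs: 6.42 + 79.14 + 84.31 = 169.87.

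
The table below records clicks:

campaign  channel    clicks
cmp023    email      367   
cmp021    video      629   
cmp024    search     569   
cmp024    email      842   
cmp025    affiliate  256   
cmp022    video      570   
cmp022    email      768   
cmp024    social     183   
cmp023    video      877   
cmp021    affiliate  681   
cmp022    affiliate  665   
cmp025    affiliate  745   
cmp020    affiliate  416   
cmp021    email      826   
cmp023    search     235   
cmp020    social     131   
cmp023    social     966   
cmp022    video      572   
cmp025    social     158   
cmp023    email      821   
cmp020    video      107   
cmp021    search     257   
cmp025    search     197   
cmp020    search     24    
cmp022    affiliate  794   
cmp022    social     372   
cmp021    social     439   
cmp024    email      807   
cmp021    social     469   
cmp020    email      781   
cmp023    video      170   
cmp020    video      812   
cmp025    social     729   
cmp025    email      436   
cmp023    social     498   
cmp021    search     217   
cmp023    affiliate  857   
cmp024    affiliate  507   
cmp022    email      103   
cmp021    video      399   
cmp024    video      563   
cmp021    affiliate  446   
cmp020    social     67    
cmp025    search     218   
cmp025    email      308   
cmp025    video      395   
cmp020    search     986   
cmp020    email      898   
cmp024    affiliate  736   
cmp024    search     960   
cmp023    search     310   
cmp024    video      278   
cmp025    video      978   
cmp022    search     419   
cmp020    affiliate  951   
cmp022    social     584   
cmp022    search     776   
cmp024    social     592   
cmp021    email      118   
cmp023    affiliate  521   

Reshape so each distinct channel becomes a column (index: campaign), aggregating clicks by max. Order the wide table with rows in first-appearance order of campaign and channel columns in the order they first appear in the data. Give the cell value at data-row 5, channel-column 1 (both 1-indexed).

With rows in first-appearance order of campaign, row 5 is campaign=cmp022. channel columns in first-appearance order: email, video, search, affiliate, social; column 1 is email.
Long rows with campaign=cmp022, channel=email: max(768, 103) = 768.

768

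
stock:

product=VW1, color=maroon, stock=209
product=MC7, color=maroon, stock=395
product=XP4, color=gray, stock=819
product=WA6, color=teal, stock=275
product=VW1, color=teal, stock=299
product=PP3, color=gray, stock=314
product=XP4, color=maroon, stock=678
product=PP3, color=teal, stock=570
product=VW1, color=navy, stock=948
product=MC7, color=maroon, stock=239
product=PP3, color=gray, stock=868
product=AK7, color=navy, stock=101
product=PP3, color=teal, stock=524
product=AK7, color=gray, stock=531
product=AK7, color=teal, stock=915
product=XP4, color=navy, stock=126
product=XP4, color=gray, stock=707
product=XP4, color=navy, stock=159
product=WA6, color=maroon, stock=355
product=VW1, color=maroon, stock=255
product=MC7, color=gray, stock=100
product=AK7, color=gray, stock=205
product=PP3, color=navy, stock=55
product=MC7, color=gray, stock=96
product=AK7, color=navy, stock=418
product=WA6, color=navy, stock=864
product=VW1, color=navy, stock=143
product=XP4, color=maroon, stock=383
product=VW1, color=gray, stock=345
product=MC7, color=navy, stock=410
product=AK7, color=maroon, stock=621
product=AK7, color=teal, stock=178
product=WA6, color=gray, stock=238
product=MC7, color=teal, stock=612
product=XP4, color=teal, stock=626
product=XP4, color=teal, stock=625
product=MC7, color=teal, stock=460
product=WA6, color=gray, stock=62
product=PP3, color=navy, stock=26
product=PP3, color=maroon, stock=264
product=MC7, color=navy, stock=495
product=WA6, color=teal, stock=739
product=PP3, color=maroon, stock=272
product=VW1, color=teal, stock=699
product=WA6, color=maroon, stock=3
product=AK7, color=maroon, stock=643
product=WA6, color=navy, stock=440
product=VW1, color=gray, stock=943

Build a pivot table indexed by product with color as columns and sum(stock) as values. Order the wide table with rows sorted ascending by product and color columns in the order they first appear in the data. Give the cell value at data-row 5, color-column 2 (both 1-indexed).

With rows sorted ascending by product, row 5 is product=WA6. color columns in first-appearance order: maroon, gray, teal, navy; column 2 is gray.
Long rows with product=WA6, color=gray: 238 + 62 = 300.

300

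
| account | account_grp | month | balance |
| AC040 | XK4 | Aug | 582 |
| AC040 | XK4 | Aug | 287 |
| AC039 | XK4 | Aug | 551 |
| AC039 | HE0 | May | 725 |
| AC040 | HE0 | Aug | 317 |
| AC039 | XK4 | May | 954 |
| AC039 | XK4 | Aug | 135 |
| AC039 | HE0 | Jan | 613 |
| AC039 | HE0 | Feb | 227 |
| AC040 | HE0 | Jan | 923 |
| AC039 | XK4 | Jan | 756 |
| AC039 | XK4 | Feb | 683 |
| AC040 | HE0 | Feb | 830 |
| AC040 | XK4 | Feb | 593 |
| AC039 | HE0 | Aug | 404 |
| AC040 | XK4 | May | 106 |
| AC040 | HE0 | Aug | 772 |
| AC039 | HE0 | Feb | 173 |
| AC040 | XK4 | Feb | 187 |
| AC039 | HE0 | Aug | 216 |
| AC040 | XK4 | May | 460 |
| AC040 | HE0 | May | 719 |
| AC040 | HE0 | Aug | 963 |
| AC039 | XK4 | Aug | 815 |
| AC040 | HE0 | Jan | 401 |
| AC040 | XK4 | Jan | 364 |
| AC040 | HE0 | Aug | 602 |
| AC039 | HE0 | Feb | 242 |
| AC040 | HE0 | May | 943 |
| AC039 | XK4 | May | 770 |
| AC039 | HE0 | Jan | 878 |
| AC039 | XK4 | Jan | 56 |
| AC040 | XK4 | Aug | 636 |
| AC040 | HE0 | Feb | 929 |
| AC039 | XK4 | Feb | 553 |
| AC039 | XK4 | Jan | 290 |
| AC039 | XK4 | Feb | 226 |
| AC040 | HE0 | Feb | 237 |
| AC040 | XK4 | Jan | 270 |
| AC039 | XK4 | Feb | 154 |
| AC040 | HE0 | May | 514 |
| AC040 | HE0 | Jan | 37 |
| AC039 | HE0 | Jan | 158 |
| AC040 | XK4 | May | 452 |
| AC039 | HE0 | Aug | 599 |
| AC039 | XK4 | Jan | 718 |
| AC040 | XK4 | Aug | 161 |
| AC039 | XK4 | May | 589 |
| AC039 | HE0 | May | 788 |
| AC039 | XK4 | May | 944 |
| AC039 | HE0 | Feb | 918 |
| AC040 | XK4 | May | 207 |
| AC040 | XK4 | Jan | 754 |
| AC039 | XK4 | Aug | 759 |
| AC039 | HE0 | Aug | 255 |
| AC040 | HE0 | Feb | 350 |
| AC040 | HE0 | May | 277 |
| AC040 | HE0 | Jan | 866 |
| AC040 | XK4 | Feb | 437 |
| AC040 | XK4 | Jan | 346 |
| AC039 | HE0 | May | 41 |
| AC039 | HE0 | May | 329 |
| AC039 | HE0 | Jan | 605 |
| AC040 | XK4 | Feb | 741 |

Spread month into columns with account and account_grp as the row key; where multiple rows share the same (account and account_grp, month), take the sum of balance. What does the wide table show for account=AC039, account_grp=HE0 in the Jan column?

2254

Rows with account=AC039, account_grp=HE0 and month=Jan: balance values are 613, 878, 158, 605.
613 + 878 + 158 + 605 = 2254.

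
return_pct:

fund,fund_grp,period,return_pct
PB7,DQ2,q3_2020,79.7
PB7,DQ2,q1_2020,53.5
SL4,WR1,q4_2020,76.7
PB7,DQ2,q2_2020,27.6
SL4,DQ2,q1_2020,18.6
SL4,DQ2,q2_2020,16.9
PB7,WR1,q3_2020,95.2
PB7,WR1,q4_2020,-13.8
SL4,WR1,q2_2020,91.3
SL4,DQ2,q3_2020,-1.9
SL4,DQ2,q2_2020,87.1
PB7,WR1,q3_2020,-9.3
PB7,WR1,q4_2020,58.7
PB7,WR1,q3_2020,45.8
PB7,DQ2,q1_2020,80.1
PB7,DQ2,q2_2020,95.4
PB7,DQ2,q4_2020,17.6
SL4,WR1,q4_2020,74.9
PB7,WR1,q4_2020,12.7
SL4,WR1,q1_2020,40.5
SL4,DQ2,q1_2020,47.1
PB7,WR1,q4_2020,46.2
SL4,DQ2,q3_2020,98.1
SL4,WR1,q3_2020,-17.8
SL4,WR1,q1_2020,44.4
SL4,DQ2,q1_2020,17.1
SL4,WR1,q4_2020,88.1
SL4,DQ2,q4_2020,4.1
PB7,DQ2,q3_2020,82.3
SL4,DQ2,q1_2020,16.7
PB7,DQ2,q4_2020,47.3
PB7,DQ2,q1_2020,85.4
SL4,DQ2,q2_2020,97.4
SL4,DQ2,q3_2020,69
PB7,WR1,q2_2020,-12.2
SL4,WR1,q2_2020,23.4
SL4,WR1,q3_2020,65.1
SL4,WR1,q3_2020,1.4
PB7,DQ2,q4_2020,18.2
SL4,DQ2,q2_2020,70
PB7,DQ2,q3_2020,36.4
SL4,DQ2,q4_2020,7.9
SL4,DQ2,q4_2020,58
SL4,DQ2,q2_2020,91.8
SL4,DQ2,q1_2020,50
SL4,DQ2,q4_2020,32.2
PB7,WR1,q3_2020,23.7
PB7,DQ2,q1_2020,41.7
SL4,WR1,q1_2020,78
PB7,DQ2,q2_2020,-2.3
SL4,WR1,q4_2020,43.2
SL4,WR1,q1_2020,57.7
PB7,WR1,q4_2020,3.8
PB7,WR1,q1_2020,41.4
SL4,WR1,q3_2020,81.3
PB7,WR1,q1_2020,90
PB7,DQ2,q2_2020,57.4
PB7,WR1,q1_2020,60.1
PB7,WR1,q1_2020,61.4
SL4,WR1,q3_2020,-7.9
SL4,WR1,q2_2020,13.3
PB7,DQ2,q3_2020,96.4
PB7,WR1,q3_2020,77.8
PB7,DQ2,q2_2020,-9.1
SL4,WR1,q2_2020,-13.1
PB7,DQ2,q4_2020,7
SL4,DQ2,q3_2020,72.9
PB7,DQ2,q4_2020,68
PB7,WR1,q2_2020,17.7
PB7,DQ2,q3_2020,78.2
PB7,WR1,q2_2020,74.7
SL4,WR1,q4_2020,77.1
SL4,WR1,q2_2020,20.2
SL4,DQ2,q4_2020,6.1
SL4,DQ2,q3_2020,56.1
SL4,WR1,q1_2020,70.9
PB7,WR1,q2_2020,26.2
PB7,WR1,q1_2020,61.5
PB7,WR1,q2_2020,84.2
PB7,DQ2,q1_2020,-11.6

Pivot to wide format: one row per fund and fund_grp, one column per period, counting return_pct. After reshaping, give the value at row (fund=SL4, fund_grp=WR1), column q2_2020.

5

Rows with fund=SL4, fund_grp=WR1 and period=q2_2020: return_pct values are 91.3, 23.4, 13.3, -13.1, 20.2.
5 rows match — count = 5.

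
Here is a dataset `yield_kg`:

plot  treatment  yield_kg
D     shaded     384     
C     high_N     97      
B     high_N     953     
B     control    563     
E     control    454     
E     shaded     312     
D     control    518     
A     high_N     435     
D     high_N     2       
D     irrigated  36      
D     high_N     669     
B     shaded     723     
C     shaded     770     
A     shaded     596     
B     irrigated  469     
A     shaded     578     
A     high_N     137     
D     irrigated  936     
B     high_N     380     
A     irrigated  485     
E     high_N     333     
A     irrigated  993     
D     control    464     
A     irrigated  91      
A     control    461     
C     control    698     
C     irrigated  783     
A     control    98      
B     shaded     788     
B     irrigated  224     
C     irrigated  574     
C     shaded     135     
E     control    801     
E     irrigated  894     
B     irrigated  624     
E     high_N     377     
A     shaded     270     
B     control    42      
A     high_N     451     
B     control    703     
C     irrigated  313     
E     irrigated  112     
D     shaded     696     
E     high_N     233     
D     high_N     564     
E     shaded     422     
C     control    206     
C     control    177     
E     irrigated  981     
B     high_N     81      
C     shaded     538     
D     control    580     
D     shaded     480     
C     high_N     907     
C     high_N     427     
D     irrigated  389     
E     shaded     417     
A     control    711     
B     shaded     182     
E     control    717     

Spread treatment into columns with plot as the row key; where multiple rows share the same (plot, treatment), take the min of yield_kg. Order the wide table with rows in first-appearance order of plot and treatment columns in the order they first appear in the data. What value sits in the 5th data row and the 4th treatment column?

With rows in first-appearance order of plot, row 5 is plot=A. treatment columns in first-appearance order: shaded, high_N, control, irrigated; column 4 is irrigated.
Long rows with plot=A, treatment=irrigated: min(485, 993, 91) = 91.

91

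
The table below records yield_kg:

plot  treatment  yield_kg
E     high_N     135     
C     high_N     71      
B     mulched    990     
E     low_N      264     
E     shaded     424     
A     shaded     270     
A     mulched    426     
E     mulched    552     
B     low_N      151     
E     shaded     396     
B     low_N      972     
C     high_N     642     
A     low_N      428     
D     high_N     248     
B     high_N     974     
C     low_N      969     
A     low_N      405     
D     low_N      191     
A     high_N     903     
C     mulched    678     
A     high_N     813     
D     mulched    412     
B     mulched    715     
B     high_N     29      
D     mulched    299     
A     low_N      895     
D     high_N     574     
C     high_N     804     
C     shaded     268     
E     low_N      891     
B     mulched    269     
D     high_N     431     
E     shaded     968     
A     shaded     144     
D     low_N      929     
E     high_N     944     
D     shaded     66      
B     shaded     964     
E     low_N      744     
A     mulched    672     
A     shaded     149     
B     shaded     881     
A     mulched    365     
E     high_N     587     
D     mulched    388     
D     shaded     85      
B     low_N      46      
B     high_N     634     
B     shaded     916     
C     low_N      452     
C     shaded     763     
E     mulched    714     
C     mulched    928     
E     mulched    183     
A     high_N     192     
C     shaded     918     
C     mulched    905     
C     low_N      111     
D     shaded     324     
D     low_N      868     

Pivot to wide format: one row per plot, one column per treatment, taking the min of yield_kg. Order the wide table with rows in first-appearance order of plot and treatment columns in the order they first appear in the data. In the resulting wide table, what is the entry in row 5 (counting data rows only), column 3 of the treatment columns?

With rows in first-appearance order of plot, row 5 is plot=D. treatment columns in first-appearance order: high_N, mulched, low_N, shaded; column 3 is low_N.
Long rows with plot=D, treatment=low_N: min(191, 929, 868) = 191.

191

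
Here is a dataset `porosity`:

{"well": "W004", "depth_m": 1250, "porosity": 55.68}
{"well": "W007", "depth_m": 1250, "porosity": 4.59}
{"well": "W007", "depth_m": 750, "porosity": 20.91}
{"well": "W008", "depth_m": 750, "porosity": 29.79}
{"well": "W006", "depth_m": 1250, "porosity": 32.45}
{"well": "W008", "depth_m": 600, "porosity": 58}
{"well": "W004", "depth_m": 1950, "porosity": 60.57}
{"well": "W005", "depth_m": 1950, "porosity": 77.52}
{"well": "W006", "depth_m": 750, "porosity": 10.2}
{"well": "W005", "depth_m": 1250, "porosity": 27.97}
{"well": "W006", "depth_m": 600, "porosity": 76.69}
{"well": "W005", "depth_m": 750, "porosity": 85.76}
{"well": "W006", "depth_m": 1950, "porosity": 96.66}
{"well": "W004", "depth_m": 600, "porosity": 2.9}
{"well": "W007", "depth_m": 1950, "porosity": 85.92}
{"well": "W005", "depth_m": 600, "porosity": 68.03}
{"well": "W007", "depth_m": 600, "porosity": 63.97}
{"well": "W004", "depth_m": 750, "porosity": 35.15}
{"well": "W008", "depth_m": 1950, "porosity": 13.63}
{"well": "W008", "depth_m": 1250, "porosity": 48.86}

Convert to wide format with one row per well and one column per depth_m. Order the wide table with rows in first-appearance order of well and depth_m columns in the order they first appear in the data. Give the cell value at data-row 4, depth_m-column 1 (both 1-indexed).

With rows in first-appearance order of well, row 4 is well=W006. depth_m columns in first-appearance order: 1250, 750, 600, 1950; column 1 is 1250.
Long rows with well=W006, depth_m=1250: porosity = 32.45.

32.45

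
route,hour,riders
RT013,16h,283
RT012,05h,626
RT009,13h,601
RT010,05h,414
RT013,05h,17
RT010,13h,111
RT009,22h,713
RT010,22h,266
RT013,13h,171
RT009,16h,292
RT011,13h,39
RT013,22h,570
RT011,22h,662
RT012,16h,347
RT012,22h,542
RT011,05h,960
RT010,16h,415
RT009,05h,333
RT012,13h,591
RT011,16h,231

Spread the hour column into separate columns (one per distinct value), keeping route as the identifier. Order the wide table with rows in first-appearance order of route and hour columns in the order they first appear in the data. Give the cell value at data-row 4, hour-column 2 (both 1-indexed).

414

With rows in first-appearance order of route, row 4 is route=RT010. hour columns in first-appearance order: 16h, 05h, 13h, 22h; column 2 is 05h.
Long rows with route=RT010, hour=05h: riders = 414.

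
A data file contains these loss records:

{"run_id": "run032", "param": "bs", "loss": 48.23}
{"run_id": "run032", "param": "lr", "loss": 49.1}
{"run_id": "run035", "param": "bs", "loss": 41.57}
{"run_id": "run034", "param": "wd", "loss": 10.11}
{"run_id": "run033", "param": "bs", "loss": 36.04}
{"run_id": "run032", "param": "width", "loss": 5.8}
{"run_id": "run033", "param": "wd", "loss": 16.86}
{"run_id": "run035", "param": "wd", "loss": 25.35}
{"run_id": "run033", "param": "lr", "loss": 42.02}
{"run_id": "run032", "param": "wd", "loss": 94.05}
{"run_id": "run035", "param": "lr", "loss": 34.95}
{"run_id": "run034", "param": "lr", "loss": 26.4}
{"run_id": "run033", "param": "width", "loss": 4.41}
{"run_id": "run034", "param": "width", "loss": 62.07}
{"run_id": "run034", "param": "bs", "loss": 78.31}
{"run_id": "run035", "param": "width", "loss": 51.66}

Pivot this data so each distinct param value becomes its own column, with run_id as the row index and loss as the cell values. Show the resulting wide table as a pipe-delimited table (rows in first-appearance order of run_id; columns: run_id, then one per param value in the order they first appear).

Columns: run_id plus the 4 distinct param values (bs, lr, wd, width).
For example, row run032 column bs takes loss=48.23 from the long row (run032, bs).

| run_id | bs | lr | wd | width |
| run032 | 48.23 | 49.1 | 94.05 | 5.8 |
| run035 | 41.57 | 34.95 | 25.35 | 51.66 |
| run034 | 78.31 | 26.4 | 10.11 | 62.07 |
| run033 | 36.04 | 42.02 | 16.86 | 4.41 |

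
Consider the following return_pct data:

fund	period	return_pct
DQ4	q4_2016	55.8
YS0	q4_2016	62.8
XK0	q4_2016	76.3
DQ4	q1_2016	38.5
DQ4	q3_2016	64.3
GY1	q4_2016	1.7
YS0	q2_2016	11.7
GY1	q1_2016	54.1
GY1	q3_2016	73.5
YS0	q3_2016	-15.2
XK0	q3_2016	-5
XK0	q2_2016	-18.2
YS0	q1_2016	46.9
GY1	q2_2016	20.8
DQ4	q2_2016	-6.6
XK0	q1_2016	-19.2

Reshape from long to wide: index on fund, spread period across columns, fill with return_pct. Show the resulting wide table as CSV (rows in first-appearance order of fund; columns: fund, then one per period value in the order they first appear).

Columns: fund plus the 4 distinct period values (q4_2016, q1_2016, q3_2016, q2_2016).
For example, row DQ4 column q4_2016 takes return_pct=55.8 from the long row (DQ4, q4_2016).

fund,q4_2016,q1_2016,q3_2016,q2_2016
DQ4,55.8,38.5,64.3,-6.6
YS0,62.8,46.9,-15.2,11.7
XK0,76.3,-19.2,-5,-18.2
GY1,1.7,54.1,73.5,20.8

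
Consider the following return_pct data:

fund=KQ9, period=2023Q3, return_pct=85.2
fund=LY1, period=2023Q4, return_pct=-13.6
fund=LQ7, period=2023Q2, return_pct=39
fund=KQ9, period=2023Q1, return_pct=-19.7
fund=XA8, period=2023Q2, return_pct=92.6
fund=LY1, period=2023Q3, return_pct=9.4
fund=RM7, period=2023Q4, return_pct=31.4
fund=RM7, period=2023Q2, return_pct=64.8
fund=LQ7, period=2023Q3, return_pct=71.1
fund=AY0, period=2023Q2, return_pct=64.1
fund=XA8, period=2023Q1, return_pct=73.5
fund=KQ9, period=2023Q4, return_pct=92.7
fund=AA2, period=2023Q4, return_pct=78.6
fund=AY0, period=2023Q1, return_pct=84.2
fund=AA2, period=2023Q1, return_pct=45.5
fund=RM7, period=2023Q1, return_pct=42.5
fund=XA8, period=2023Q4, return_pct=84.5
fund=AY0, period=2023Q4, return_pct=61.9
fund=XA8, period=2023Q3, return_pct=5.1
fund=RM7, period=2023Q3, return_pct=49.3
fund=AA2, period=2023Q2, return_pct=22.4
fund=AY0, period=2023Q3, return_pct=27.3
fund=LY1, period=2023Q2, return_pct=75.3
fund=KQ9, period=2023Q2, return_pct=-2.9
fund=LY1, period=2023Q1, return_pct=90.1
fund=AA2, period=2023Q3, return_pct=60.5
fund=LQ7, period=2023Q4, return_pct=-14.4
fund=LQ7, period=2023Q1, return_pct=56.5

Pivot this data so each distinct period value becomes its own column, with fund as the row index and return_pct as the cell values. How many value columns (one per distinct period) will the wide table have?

4

4 distinct period values: 2023Q1, 2023Q2, 2023Q3, 2023Q4.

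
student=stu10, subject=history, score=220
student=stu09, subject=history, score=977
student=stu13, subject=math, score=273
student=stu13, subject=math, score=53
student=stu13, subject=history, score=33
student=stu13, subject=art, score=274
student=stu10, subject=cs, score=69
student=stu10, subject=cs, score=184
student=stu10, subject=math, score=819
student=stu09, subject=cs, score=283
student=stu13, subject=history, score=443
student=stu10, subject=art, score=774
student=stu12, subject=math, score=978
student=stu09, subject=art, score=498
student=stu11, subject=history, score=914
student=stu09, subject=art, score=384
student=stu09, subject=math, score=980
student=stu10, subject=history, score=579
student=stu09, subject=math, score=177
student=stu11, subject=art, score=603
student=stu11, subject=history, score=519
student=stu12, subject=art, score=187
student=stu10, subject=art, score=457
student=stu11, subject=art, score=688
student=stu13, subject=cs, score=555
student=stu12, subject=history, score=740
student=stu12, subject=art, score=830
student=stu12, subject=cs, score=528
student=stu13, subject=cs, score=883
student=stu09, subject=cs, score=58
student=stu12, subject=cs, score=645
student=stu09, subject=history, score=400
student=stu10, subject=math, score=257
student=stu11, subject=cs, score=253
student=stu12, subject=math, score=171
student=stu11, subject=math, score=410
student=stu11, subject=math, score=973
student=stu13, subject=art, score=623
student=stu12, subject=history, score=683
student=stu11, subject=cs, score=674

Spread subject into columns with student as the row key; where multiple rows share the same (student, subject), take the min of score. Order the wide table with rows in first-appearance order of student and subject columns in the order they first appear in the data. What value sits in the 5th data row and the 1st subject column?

With rows in first-appearance order of student, row 5 is student=stu11. subject columns in first-appearance order: history, math, art, cs; column 1 is history.
Long rows with student=stu11, subject=history: min(914, 519) = 519.

519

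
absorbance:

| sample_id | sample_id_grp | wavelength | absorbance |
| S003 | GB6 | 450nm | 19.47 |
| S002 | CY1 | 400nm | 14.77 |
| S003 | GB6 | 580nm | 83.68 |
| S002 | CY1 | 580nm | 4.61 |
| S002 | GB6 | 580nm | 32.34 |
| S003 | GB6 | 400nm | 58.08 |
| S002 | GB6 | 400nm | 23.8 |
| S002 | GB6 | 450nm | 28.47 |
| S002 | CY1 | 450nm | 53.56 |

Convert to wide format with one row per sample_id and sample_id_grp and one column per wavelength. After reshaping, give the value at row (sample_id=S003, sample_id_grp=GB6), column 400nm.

Wide layout: rows indexed by sample_id and sample_id_grp, columns are the 3 distinct wavelength values (450nm, 400nm, 580nm).
Cell (sample_id=S003, sample_id_grp=GB6, wavelength=400nm) draws from the long row where sample_id=S003, sample_id_grp=GB6 and wavelength=400nm, which has absorbance=58.08.

58.08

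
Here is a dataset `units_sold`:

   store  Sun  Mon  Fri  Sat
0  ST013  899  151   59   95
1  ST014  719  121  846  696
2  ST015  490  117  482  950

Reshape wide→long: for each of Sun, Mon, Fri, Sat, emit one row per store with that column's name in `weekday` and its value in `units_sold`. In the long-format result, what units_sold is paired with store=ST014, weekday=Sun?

719

Unpivoting turns each (store, wide-column) pair into one long row.
The wide cell at row ST014, column Sun holds 719, so the long row (ST014, Sun) has units_sold=719.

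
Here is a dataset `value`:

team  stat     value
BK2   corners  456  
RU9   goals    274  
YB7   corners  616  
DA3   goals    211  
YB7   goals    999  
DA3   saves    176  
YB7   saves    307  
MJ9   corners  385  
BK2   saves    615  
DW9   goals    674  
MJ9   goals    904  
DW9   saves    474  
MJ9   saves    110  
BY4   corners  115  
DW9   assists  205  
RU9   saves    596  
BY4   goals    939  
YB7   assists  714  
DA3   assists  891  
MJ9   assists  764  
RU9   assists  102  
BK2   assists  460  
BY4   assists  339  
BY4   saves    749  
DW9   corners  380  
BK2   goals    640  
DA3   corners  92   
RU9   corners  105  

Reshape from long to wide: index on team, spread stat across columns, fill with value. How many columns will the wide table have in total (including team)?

5

1 column for team plus 4 distinct stat values → 5 columns.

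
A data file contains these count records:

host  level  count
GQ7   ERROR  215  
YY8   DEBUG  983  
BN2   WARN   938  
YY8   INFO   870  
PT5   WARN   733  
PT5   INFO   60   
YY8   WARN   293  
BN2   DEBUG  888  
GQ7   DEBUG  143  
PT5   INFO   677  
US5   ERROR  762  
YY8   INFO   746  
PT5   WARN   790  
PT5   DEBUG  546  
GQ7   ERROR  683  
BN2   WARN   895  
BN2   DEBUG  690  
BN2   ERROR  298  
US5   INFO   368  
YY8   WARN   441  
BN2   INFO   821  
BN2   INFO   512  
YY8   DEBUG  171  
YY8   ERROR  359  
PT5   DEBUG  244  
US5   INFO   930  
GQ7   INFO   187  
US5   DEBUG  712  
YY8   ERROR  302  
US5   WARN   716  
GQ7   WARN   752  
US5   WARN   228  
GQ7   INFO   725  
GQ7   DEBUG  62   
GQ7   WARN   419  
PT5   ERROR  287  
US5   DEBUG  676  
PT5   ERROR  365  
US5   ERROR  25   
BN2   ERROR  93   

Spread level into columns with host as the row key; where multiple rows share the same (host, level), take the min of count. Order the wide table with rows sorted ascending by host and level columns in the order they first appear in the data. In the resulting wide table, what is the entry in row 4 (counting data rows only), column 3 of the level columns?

With rows sorted ascending by host, row 4 is host=US5. level columns in first-appearance order: ERROR, DEBUG, WARN, INFO; column 3 is WARN.
Long rows with host=US5, level=WARN: min(716, 228) = 228.

228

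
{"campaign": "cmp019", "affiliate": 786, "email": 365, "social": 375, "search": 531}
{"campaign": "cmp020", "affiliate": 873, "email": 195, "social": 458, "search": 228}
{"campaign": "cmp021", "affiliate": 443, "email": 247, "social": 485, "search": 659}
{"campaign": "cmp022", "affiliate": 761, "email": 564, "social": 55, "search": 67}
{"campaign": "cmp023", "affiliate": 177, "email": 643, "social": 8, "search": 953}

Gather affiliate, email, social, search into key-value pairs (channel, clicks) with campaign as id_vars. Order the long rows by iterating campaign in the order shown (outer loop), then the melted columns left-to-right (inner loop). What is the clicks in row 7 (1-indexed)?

20 rows total (5 × 4). Row 7: index ⌊(7-1)/4⌋ = 1 into campaign → cmp020; (7-1) mod 4 = 2 into the melted columns → social.
So row 7 is (cmp020, social, 458); clicks = 458.

458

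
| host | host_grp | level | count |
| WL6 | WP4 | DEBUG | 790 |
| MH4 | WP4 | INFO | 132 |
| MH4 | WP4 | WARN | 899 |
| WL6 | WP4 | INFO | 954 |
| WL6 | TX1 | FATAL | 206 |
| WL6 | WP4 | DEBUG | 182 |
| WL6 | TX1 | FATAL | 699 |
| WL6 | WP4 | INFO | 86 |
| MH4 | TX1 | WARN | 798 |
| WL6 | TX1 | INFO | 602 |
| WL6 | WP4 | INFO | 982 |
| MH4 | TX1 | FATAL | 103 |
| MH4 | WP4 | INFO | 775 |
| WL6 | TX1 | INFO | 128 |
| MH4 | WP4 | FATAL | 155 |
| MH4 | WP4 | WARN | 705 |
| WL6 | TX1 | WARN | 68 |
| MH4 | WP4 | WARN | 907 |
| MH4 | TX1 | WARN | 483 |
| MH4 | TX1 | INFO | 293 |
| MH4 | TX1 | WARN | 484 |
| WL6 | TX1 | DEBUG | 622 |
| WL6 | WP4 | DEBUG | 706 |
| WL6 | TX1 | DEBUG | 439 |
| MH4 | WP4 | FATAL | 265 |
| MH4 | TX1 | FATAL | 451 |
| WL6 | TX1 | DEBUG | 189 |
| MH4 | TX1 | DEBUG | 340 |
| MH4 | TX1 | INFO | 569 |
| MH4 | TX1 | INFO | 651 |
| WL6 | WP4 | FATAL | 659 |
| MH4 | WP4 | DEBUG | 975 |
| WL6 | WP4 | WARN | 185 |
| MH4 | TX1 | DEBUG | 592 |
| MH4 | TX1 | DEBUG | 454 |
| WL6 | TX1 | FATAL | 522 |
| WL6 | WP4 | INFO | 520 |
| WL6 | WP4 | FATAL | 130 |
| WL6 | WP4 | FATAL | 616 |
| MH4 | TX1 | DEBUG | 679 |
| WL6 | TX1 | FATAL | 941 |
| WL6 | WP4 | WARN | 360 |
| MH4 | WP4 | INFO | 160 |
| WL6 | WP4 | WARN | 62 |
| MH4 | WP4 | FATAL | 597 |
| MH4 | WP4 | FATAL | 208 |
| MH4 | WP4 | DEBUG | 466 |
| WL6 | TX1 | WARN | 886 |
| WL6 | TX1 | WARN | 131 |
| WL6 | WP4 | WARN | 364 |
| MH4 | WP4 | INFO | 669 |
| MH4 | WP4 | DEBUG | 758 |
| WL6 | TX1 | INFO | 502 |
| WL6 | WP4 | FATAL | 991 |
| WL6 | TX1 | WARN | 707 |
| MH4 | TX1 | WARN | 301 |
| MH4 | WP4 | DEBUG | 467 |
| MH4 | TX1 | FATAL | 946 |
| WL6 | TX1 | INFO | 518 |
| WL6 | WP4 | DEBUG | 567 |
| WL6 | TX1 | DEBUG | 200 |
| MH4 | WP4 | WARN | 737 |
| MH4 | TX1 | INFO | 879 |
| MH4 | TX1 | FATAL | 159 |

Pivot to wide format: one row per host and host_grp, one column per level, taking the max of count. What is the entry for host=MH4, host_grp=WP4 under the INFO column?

775

Rows with host=MH4, host_grp=WP4 and level=INFO: count values are 132, 775, 160, 669.
max(132, 775, 160, 669) = 775.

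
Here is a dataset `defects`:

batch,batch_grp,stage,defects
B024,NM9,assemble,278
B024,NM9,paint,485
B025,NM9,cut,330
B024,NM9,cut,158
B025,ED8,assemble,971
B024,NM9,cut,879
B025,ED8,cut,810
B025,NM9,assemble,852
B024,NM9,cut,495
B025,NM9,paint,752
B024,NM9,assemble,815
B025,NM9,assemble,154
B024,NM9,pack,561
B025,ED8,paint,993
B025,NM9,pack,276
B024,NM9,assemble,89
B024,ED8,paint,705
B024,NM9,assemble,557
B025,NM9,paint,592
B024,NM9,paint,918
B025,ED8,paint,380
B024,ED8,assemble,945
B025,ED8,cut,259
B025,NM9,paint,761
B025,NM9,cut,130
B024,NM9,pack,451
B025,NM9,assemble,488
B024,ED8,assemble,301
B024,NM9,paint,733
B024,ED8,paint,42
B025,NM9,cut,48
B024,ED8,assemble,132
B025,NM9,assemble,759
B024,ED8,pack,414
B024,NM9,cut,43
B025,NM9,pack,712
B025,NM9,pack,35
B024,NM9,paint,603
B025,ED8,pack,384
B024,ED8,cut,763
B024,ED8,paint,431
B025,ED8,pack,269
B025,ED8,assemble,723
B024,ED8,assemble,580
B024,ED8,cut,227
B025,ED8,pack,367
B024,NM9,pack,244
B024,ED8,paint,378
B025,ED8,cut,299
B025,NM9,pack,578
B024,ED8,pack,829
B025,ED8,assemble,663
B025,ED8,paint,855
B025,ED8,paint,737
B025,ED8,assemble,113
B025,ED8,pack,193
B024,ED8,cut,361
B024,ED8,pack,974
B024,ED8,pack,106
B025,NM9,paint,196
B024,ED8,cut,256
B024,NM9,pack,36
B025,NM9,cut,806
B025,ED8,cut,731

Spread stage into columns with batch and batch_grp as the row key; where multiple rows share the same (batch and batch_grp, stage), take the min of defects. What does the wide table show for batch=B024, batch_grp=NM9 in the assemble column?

Rows with batch=B024, batch_grp=NM9 and stage=assemble: defects values are 278, 815, 89, 557.
min(278, 815, 89, 557) = 89.

89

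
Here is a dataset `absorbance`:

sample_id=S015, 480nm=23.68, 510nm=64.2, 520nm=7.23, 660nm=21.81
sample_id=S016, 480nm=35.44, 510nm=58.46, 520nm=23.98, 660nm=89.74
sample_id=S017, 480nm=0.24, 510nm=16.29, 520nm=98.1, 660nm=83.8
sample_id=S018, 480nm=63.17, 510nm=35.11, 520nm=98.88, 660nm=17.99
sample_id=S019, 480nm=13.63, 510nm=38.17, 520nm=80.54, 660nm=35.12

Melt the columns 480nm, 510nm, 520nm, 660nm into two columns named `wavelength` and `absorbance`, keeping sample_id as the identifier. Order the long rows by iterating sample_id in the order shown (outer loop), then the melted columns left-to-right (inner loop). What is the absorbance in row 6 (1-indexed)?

58.46

20 rows total (5 × 4). Row 6: index ⌊(6-1)/4⌋ = 1 into sample_id → S016; (6-1) mod 4 = 1 into the melted columns → 510nm.
So row 6 is (S016, 510nm, 58.46); absorbance = 58.46.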